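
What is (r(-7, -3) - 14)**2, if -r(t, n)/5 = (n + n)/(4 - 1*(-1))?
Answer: 64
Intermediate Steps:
r(t, n) = -2*n (r(t, n) = -5*(n + n)/(4 - 1*(-1)) = -5*2*n/(4 + 1) = -5*2*n/5 = -2*n)
(r(-7, -3) - 14)**2 = (-2*(-3) - 14)**2 = (6 - 14)**2 = (-8)**2 = 64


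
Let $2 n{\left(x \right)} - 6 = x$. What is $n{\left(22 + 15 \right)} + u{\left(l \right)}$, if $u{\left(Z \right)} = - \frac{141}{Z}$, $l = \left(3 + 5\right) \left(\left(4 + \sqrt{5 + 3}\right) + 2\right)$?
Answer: $\frac{1985}{112} + \frac{141 \sqrt{2}}{112} \approx 19.504$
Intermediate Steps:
$n{\left(x \right)} = 3 + \frac{x}{2}$
$l = 48 + 16 \sqrt{2}$ ($l = 8 \left(\left(4 + \sqrt{8}\right) + 2\right) = 8 \left(\left(4 + 2 \sqrt{2}\right) + 2\right) = 8 \left(6 + 2 \sqrt{2}\right) = 48 + 16 \sqrt{2} \approx 70.627$)
$n{\left(22 + 15 \right)} + u{\left(l \right)} = \left(3 + \frac{22 + 15}{2}\right) - \frac{141}{48 + 16 \sqrt{2}} = \left(3 + \frac{1}{2} \cdot 37\right) - \frac{141}{48 + 16 \sqrt{2}} = \left(3 + \frac{37}{2}\right) - \frac{141}{48 + 16 \sqrt{2}} = \frac{43}{2} - \frac{141}{48 + 16 \sqrt{2}}$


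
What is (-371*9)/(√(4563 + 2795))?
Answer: -3339*√7358/7358 ≈ -38.926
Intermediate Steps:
(-371*9)/(√(4563 + 2795)) = (-53*63)/(√7358) = -3339*√7358/7358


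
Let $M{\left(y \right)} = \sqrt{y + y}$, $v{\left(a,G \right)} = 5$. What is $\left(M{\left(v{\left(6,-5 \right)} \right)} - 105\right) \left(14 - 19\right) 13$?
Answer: $6825 - 65 \sqrt{10} \approx 6619.5$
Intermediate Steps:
$M{\left(y \right)} = \sqrt{2} \sqrt{y}$ ($M{\left(y \right)} = \sqrt{2 y} = \sqrt{2} \sqrt{y}$)
$\left(M{\left(v{\left(6,-5 \right)} \right)} - 105\right) \left(14 - 19\right) 13 = \left(\sqrt{2} \sqrt{5} - 105\right) \left(14 - 19\right) 13 = \left(\sqrt{10} - 105\right) \left(\left(-5\right) 13\right) = \left(-105 + \sqrt{10}\right) \left(-65\right) = 6825 - 65 \sqrt{10}$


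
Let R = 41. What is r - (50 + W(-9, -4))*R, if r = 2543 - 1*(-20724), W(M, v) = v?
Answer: 21381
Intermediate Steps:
r = 23267 (r = 2543 + 20724 = 23267)
r - (50 + W(-9, -4))*R = 23267 - (50 - 4)*41 = 23267 - 46*41 = 23267 - 1*1886 = 23267 - 1886 = 21381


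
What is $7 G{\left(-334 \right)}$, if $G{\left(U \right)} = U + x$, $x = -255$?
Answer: $-4123$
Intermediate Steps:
$G{\left(U \right)} = -255 + U$ ($G{\left(U \right)} = U - 255 = -255 + U$)
$7 G{\left(-334 \right)} = 7 \left(-255 - 334\right) = 7 \left(-589\right) = -4123$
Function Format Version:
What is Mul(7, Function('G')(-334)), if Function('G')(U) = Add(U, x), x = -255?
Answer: -4123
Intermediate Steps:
Function('G')(U) = Add(-255, U) (Function('G')(U) = Add(U, -255) = Add(-255, U))
Mul(7, Function('G')(-334)) = Mul(7, Add(-255, -334)) = Mul(7, -589) = -4123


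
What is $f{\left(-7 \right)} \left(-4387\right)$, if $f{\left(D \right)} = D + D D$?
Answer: $-184254$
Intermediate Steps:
$f{\left(D \right)} = D + D^{2}$
$f{\left(-7 \right)} \left(-4387\right) = - 7 \left(1 - 7\right) \left(-4387\right) = \left(-7\right) \left(-6\right) \left(-4387\right) = 42 \left(-4387\right) = -184254$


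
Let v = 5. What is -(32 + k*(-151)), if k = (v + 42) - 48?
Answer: -183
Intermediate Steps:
k = -1 (k = (5 + 42) - 48 = 47 - 48 = -1)
-(32 + k*(-151)) = -(32 - 1*(-151)) = -(32 + 151) = -1*183 = -183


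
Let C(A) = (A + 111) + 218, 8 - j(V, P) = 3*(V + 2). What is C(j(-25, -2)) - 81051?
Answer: -80645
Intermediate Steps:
j(V, P) = 2 - 3*V (j(V, P) = 8 - 3*(V + 2) = 8 - 3*(2 + V) = 8 - (6 + 3*V) = 8 + (-6 - 3*V) = 2 - 3*V)
C(A) = 329 + A (C(A) = (111 + A) + 218 = 329 + A)
C(j(-25, -2)) - 81051 = (329 + (2 - 3*(-25))) - 81051 = (329 + (2 + 75)) - 81051 = (329 + 77) - 81051 = 406 - 81051 = -80645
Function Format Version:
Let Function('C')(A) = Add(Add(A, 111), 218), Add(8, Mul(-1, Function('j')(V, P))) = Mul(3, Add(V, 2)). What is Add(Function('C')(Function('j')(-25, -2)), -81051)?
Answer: -80645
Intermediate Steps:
Function('j')(V, P) = Add(2, Mul(-3, V)) (Function('j')(V, P) = Add(8, Mul(-1, Mul(3, Add(V, 2)))) = Add(8, Mul(-1, Mul(3, Add(2, V)))) = Add(8, Mul(-1, Add(6, Mul(3, V)))) = Add(8, Add(-6, Mul(-3, V))) = Add(2, Mul(-3, V)))
Function('C')(A) = Add(329, A) (Function('C')(A) = Add(Add(111, A), 218) = Add(329, A))
Add(Function('C')(Function('j')(-25, -2)), -81051) = Add(Add(329, Add(2, Mul(-3, -25))), -81051) = Add(Add(329, Add(2, 75)), -81051) = Add(Add(329, 77), -81051) = Add(406, -81051) = -80645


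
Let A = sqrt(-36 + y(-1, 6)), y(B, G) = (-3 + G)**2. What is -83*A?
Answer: -249*I*sqrt(3) ≈ -431.28*I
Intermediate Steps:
A = 3*I*sqrt(3) (A = sqrt(-36 + (-3 + 6)**2) = sqrt(-36 + 3**2) = sqrt(-36 + 9) = sqrt(-27) = 3*I*sqrt(3) ≈ 5.1962*I)
-83*A = -249*I*sqrt(3)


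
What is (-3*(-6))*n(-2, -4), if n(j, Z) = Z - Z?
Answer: 0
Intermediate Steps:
n(j, Z) = 0
(-3*(-6))*n(-2, -4) = -3*(-6)*0 = 18*0 = 0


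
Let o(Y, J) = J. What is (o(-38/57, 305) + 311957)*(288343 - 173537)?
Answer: 35849551172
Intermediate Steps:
(o(-38/57, 305) + 311957)*(288343 - 173537) = (305 + 311957)*(288343 - 173537) = 312262*114806 = 35849551172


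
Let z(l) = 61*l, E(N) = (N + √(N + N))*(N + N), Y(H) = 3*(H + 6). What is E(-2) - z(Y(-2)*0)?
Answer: 8 - 8*I ≈ 8.0 - 8.0*I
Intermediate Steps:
Y(H) = 18 + 3*H (Y(H) = 3*(6 + H) = 18 + 3*H)
E(N) = 2*N*(N + √2*√N) (E(N) = (N + √(2*N))*(2*N) = (N + √2*√N)*(2*N) = 2*N*(N + √2*√N))
E(-2) - z(Y(-2)*0) = (2*(-2)² + 2*√2*(-2)^(3/2)) - 61*(18 + 3*(-2))*0 = (2*4 + 2*√2*(-2*I*√2)) - 61*(18 - 6)*0 = (8 - 8*I) - 61*12*0 = (8 - 8*I) - 61*0 = (8 - 8*I) - 1*0 = (8 - 8*I) + 0 = 8 - 8*I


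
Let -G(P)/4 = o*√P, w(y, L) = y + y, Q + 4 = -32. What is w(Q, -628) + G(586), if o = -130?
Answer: -72 + 520*√586 ≈ 12516.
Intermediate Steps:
Q = -36 (Q = -4 - 32 = -36)
w(y, L) = 2*y
G(P) = 520*√P (G(P) = -(-520)*√P = 520*√P)
w(Q, -628) + G(586) = 2*(-36) + 520*√586 = -72 + 520*√586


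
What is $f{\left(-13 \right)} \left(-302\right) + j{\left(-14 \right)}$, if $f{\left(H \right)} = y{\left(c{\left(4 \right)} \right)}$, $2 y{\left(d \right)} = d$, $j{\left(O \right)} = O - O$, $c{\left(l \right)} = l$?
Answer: $-604$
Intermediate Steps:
$j{\left(O \right)} = 0$
$y{\left(d \right)} = \frac{d}{2}$
$f{\left(H \right)} = 2$ ($f{\left(H \right)} = \frac{1}{2} \cdot 4 = 2$)
$f{\left(-13 \right)} \left(-302\right) + j{\left(-14 \right)} = 2 \left(-302\right) + 0 = -604 + 0 = -604$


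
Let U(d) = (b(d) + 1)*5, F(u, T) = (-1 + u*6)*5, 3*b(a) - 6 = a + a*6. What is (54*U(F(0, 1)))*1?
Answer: -2340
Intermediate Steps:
b(a) = 2 + 7*a/3 (b(a) = 2 + (a + a*6)/3 = 2 + (a + 6*a)/3 = 2 + (7*a)/3 = 2 + 7*a/3)
F(u, T) = -5 + 30*u (F(u, T) = (-1 + 6*u)*5 = -5 + 30*u)
U(d) = 15 + 35*d/3 (U(d) = ((2 + 7*d/3) + 1)*5 = (3 + 7*d/3)*5 = 15 + 35*d/3)
(54*U(F(0, 1)))*1 = (54*(15 + 35*(-5 + 30*0)/3))*1 = (54*(15 + 35*(-5 + 0)/3))*1 = (54*(15 + (35/3)*(-5)))*1 = (54*(15 - 175/3))*1 = (54*(-130/3))*1 = -2340*1 = -2340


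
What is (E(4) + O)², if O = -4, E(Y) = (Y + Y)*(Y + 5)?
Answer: 4624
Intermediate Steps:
E(Y) = 2*Y*(5 + Y) (E(Y) = (2*Y)*(5 + Y) = 2*Y*(5 + Y))
(E(4) + O)² = (2*4*(5 + 4) - 4)² = (2*4*9 - 4)² = (72 - 4)² = 68² = 4624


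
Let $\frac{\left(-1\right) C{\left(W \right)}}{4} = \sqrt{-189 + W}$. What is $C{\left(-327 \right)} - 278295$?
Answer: $-278295 - 8 i \sqrt{129} \approx -2.783 \cdot 10^{5} - 90.863 i$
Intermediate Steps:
$C{\left(W \right)} = - 4 \sqrt{-189 + W}$
$C{\left(-327 \right)} - 278295 = - 4 \sqrt{-189 - 327} - 278295 = - 4 \sqrt{-516} - 278295 = - 4 \cdot 2 i \sqrt{129} - 278295 = - 8 i \sqrt{129} - 278295 = -278295 - 8 i \sqrt{129}$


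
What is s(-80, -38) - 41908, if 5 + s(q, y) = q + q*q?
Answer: -35593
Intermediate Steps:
s(q, y) = -5 + q + q² (s(q, y) = -5 + (q + q*q) = -5 + (q + q²) = -5 + q + q²)
s(-80, -38) - 41908 = (-5 - 80 + (-80)²) - 41908 = (-5 - 80 + 6400) - 41908 = 6315 - 41908 = -35593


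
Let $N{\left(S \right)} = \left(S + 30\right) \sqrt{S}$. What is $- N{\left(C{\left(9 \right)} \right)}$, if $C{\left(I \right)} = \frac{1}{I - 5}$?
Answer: $- \frac{121}{8} \approx -15.125$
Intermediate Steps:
$C{\left(I \right)} = \frac{1}{-5 + I}$
$N{\left(S \right)} = \sqrt{S} \left(30 + S\right)$ ($N{\left(S \right)} = \left(30 + S\right) \sqrt{S} = \sqrt{S} \left(30 + S\right)$)
$- N{\left(C{\left(9 \right)} \right)} = - \sqrt{\frac{1}{-5 + 9}} \left(30 + \frac{1}{-5 + 9}\right) = - \sqrt{\frac{1}{4}} \left(30 + \frac{1}{4}\right) = - \frac{30 + \frac{1}{4}}{2} = - \frac{121}{2 \cdot 4} = \left(-1\right) \frac{121}{8} = - \frac{121}{8}$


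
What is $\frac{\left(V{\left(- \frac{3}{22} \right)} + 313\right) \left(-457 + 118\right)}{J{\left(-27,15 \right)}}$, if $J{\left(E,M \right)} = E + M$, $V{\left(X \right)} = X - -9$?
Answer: $\frac{800153}{88} \approx 9092.6$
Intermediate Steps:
$V{\left(X \right)} = 9 + X$ ($V{\left(X \right)} = X + 9 = 9 + X$)
$\frac{\left(V{\left(- \frac{3}{22} \right)} + 313\right) \left(-457 + 118\right)}{J{\left(-27,15 \right)}} = \frac{\left(\left(9 - \frac{3}{22}\right) + 313\right) \left(-457 + 118\right)}{-27 + 15} = \frac{\left(\left(9 - \frac{3}{22}\right) + 313\right) \left(-339\right)}{-12} = \left(\left(9 - \frac{3}{22}\right) + 313\right) \left(-339\right) \left(- \frac{1}{12}\right) = \left(\frac{195}{22} + 313\right) \left(-339\right) \left(- \frac{1}{12}\right) = \frac{7081}{22} \left(-339\right) \left(- \frac{1}{12}\right) = \left(- \frac{2400459}{22}\right) \left(- \frac{1}{12}\right) = \frac{800153}{88}$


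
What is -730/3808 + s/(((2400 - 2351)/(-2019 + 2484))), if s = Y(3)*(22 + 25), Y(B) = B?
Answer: 17831125/13328 ≈ 1337.9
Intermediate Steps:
s = 141 (s = 3*(22 + 25) = 3*47 = 141)
-730/3808 + s/(((2400 - 2351)/(-2019 + 2484))) = -730/3808 + 141/(((2400 - 2351)/(-2019 + 2484))) = -730*1/3808 + 141/((49/465)) = -365/1904 + 141/((49*(1/465))) = -365/1904 + 141/(49/465) = -365/1904 + 141*(465/49) = -365/1904 + 65565/49 = 17831125/13328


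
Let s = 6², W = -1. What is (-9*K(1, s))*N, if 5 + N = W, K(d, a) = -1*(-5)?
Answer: 270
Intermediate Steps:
s = 36
K(d, a) = 5
N = -6 (N = -5 - 1 = -6)
(-9*K(1, s))*N = -9*5*(-6) = -45*(-6) = 270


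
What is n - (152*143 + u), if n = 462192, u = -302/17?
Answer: 7488054/17 ≈ 4.4047e+5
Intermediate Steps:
u = -302/17 (u = -302*1/17 = -302/17 ≈ -17.765)
n - (152*143 + u) = 462192 - (152*143 - 302/17) = 462192 - (21736 - 302/17) = 462192 - 1*369210/17 = 462192 - 369210/17 = 7488054/17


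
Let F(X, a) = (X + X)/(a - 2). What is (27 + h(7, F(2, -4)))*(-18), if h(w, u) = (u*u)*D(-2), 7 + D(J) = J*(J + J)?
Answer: -494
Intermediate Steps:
D(J) = -7 + 2*J**2 (D(J) = -7 + J*(J + J) = -7 + J*(2*J) = -7 + 2*J**2)
F(X, a) = 2*X/(-2 + a) (F(X, a) = (2*X)/(-2 + a) = 2*X/(-2 + a))
h(w, u) = u**2 (h(w, u) = (u*u)*(-7 + 2*(-2)**2) = u**2*(-7 + 2*4) = u**2*(-7 + 8) = u**2*1 = u**2)
(27 + h(7, F(2, -4)))*(-18) = (27 + (2*2/(-2 - 4))**2)*(-18) = (27 + (2*2/(-6))**2)*(-18) = (27 + (2*2*(-1/6))**2)*(-18) = (27 + (-2/3)**2)*(-18) = (27 + 4/9)*(-18) = (247/9)*(-18) = -494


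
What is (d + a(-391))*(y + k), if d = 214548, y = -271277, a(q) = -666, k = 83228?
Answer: -40220296218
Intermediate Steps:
(d + a(-391))*(y + k) = (214548 - 666)*(-271277 + 83228) = 213882*(-188049) = -40220296218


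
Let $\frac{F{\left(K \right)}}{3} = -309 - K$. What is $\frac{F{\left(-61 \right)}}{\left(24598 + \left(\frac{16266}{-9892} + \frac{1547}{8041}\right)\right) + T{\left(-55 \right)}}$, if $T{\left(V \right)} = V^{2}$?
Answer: $- \frac{1740556752}{64619451511} \approx -0.026935$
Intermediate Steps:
$F{\left(K \right)} = -927 - 3 K$ ($F{\left(K \right)} = 3 \left(-309 - K\right) = -927 - 3 K$)
$\frac{F{\left(-61 \right)}}{\left(24598 + \left(\frac{16266}{-9892} + \frac{1547}{8041}\right)\right) + T{\left(-55 \right)}} = \frac{-927 - -183}{\left(24598 + \left(\frac{16266}{-9892} + \frac{1547}{8041}\right)\right) + \left(-55\right)^{2}} = \frac{-927 + 183}{\left(24598 + \left(16266 \left(- \frac{1}{9892}\right) + 1547 \cdot \frac{1}{8041}\right)\right) + 3025} = - \frac{744}{\left(24598 + \left(- \frac{8133}{4946} + \frac{91}{473}\right)\right) + 3025} = - \frac{744}{\left(24598 - \frac{3396823}{2339458}\right) + 3025} = - \frac{744}{\frac{57542591061}{2339458} + 3025} = - \frac{744}{\frac{64619451511}{2339458}} = \left(-744\right) \frac{2339458}{64619451511} = - \frac{1740556752}{64619451511}$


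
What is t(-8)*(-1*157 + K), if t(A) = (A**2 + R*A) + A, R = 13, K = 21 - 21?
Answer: 7536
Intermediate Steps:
K = 0
t(A) = A**2 + 14*A (t(A) = (A**2 + 13*A) + A = A**2 + 14*A)
t(-8)*(-1*157 + K) = (-8*(14 - 8))*(-1*157 + 0) = (-8*6)*(-157 + 0) = -48*(-157) = 7536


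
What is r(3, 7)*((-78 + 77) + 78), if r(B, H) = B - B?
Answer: 0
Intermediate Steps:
r(B, H) = 0
r(3, 7)*((-78 + 77) + 78) = 0*((-78 + 77) + 78) = 0*(-1 + 78) = 0*77 = 0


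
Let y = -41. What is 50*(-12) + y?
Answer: -641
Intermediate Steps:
50*(-12) + y = 50*(-12) - 41 = -600 - 41 = -641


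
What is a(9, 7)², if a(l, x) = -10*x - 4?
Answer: 5476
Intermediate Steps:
a(l, x) = -4 - 10*x
a(9, 7)² = (-4 - 10*7)² = (-4 - 70)² = (-74)² = 5476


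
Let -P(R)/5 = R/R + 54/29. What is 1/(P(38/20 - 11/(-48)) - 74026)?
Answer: -29/2147169 ≈ -1.3506e-5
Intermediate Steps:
P(R) = -415/29 (P(R) = -5*(R/R + 54/29) = -5*(1 + 54*(1/29)) = -5*(1 + 54/29) = -5*83/29 = -415/29)
1/(P(38/20 - 11/(-48)) - 74026) = 1/(-415/29 - 74026) = 1/(-2147169/29) = -29/2147169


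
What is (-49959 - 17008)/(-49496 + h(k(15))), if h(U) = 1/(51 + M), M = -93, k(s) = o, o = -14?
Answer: 2812614/2078833 ≈ 1.3530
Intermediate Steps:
k(s) = -14
h(U) = -1/42 (h(U) = 1/(51 - 93) = 1/(-42) = -1/42)
(-49959 - 17008)/(-49496 + h(k(15))) = (-49959 - 17008)/(-49496 - 1/42) = -66967/(-2078833/42) = -66967*(-42/2078833) = 2812614/2078833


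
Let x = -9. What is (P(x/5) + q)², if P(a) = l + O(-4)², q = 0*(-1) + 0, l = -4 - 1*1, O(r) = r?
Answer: 121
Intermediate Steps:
l = -5 (l = -4 - 1 = -5)
q = 0 (q = 0 + 0 = 0)
P(a) = 11 (P(a) = -5 + (-4)² = -5 + 16 = 11)
(P(x/5) + q)² = (11 + 0)² = 11² = 121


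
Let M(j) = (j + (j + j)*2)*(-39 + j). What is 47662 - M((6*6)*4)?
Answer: -27938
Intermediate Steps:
M(j) = 5*j*(-39 + j) (M(j) = (j + (2*j)*2)*(-39 + j) = (j + 4*j)*(-39 + j) = (5*j)*(-39 + j) = 5*j*(-39 + j))
47662 - M((6*6)*4) = 47662 - 5*(6*6)*4*(-39 + (6*6)*4) = 47662 - 5*36*4*(-39 + 36*4) = 47662 - 5*144*(-39 + 144) = 47662 - 5*144*105 = 47662 - 1*75600 = 47662 - 75600 = -27938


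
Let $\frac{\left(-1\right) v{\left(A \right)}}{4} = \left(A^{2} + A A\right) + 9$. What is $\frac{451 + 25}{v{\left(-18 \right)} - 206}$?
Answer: $- \frac{238}{1417} \approx -0.16796$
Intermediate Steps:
$v{\left(A \right)} = -36 - 8 A^{2}$ ($v{\left(A \right)} = - 4 \left(\left(A^{2} + A A\right) + 9\right) = - 4 \left(\left(A^{2} + A^{2}\right) + 9\right) = - 4 \left(2 A^{2} + 9\right) = - 4 \left(9 + 2 A^{2}\right) = -36 - 8 A^{2}$)
$\frac{451 + 25}{v{\left(-18 \right)} - 206} = \frac{451 + 25}{\left(-36 - 8 \left(-18\right)^{2}\right) - 206} = \frac{476}{\left(-36 - 2592\right) - 206} = \frac{476}{-2628 - 206} = \frac{476}{-2834} = 476 \left(- \frac{1}{2834}\right) = - \frac{238}{1417}$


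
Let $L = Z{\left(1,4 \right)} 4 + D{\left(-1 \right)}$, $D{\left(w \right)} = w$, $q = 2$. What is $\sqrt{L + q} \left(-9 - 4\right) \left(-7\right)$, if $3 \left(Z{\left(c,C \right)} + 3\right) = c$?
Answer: $\frac{91 i \sqrt{87}}{3} \approx 282.93 i$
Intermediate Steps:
$Z{\left(c,C \right)} = -3 + \frac{c}{3}$
$L = - \frac{35}{3}$ ($L = \left(-3 + \frac{1}{3} \cdot 1\right) 4 - 1 = \left(-3 + \frac{1}{3}\right) 4 - 1 = \left(- \frac{8}{3}\right) 4 - 1 = - \frac{32}{3} - 1 = - \frac{35}{3} \approx -11.667$)
$\sqrt{L + q} \left(-9 - 4\right) \left(-7\right) = \sqrt{- \frac{35}{3} + 2} \left(-9 - 4\right) \left(-7\right) = \sqrt{- \frac{29}{3}} \left(-13\right) \left(-7\right) = \frac{i \sqrt{87}}{3} \left(-13\right) \left(-7\right) = - \frac{13 i \sqrt{87}}{3} \left(-7\right) = \frac{91 i \sqrt{87}}{3}$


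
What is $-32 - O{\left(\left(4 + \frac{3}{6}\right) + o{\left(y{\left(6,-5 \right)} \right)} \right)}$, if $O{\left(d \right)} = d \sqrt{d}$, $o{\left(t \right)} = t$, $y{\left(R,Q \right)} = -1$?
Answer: $-32 - \frac{7 \sqrt{14}}{4} \approx -38.548$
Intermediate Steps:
$O{\left(d \right)} = d^{\frac{3}{2}}$
$-32 - O{\left(\left(4 + \frac{3}{6}\right) + o{\left(y{\left(6,-5 \right)} \right)} \right)} = -32 - \left(\left(4 + \frac{3}{6}\right) - 1\right)^{\frac{3}{2}} = -32 - \left(\left(4 + 3 \cdot \frac{1}{6}\right) - 1\right)^{\frac{3}{2}} = -32 - \left(\left(4 + \frac{1}{2}\right) - 1\right)^{\frac{3}{2}} = -32 - \left(\frac{9}{2} - 1\right)^{\frac{3}{2}} = -32 - \left(\frac{7}{2}\right)^{\frac{3}{2}} = -32 - \frac{7 \sqrt{14}}{4}$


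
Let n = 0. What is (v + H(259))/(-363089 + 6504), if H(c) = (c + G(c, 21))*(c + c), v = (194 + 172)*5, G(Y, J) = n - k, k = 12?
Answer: -129776/356585 ≈ -0.36394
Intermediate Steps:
G(Y, J) = -12 (G(Y, J) = 0 - 1*12 = 0 - 12 = -12)
v = 1830 (v = 366*5 = 1830)
H(c) = 2*c*(-12 + c) (H(c) = (c - 12)*(c + c) = (-12 + c)*(2*c) = 2*c*(-12 + c))
(v + H(259))/(-363089 + 6504) = (1830 + 2*259*(-12 + 259))/(-363089 + 6504) = (1830 + 2*259*247)/(-356585) = (1830 + 127946)*(-1/356585) = 129776*(-1/356585) = -129776/356585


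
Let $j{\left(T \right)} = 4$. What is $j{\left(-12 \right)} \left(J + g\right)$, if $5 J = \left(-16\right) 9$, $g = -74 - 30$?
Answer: $- \frac{2656}{5} \approx -531.2$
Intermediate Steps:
$g = -104$
$J = - \frac{144}{5}$ ($J = \frac{\left(-16\right) 9}{5} = \frac{1}{5} \left(-144\right) = - \frac{144}{5} \approx -28.8$)
$j{\left(-12 \right)} \left(J + g\right) = 4 \left(- \frac{144}{5} - 104\right) = 4 \left(- \frac{664}{5}\right) = - \frac{2656}{5}$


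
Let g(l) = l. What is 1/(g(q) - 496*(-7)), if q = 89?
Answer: 1/3561 ≈ 0.00028082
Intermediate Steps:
1/(g(q) - 496*(-7)) = 1/(89 - 496*(-7)) = 1/(89 + 3472) = 1/3561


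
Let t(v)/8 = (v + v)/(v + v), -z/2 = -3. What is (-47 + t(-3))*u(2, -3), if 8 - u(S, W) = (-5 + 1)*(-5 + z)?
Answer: -468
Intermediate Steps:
z = 6 (z = -2*(-3) = 6)
u(S, W) = 12 (u(S, W) = 8 - (-5 + 1)*(-5 + 6) = 8 - (-4) = 8 - 1*(-4) = 8 + 4 = 12)
t(v) = 8 (t(v) = 8*((v + v)/(v + v)) = 8*((2*v)/((2*v))) = 8*((2*v)*(1/(2*v))) = 8*1 = 8)
(-47 + t(-3))*u(2, -3) = (-47 + 8)*12 = -39*12 = -468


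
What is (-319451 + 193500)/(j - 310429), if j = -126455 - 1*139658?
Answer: 125951/576542 ≈ 0.21846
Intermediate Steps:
j = -266113 (j = -126455 - 139658 = -266113)
(-319451 + 193500)/(j - 310429) = (-319451 + 193500)/(-266113 - 310429) = -125951/(-576542) = -125951*(-1/576542) = 125951/576542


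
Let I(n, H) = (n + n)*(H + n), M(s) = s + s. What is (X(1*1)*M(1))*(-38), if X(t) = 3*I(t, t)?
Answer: -912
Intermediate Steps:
M(s) = 2*s
I(n, H) = 2*n*(H + n) (I(n, H) = (2*n)*(H + n) = 2*n*(H + n))
X(t) = 12*t² (X(t) = 3*(2*t*(t + t)) = 3*(2*t*(2*t)) = 3*(4*t²) = 12*t²)
(X(1*1)*M(1))*(-38) = ((12*(1*1)²)*(2*1))*(-38) = ((12*1²)*2)*(-38) = ((12*1)*2)*(-38) = (12*2)*(-38) = 24*(-38) = -912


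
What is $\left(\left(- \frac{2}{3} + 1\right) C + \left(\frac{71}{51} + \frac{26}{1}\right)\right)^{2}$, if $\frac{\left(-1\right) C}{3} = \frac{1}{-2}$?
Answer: $\frac{8094025}{10404} \approx 777.97$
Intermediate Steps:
$C = \frac{3}{2}$ ($C = - \frac{3}{-2} = \left(-3\right) \left(- \frac{1}{2}\right) = \frac{3}{2} \approx 1.5$)
$\left(\left(- \frac{2}{3} + 1\right) C + \left(\frac{71}{51} + \frac{26}{1}\right)\right)^{2} = \left(\left(- \frac{2}{3} + 1\right) \frac{3}{2} + \left(\frac{71}{51} + \frac{26}{1}\right)\right)^{2} = \left(\left(\left(-2\right) \frac{1}{3} + 1\right) \frac{3}{2} + \left(71 \cdot \frac{1}{51} + 26 \cdot 1\right)\right)^{2} = \left(\left(- \frac{2}{3} + 1\right) \frac{3}{2} + \left(\frac{71}{51} + 26\right)\right)^{2} = \left(\frac{1}{3} \cdot \frac{3}{2} + \frac{1397}{51}\right)^{2} = \left(\frac{1}{2} + \frac{1397}{51}\right)^{2} = \left(\frac{2845}{102}\right)^{2} = \frac{8094025}{10404}$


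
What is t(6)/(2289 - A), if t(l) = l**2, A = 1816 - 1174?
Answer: 4/183 ≈ 0.021858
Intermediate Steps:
A = 642
t(6)/(2289 - A) = 6**2/(2289 - 1*642) = 36/(2289 - 642) = 36/1647 = (1/1647)*36 = 4/183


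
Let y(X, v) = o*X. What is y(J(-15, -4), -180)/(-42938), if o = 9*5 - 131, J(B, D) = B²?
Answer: 9675/21469 ≈ 0.45065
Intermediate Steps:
o = -86 (o = 45 - 131 = -86)
y(X, v) = -86*X
y(J(-15, -4), -180)/(-42938) = -86*(-15)²/(-42938) = -86*225*(-1/42938) = -19350*(-1/42938) = 9675/21469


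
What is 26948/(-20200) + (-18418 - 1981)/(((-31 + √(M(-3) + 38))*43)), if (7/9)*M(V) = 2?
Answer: 20487765037/1399097450 + 40798*√497/277049 ≈ 17.926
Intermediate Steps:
M(V) = 18/7 (M(V) = (9/7)*2 = 18/7)
26948/(-20200) + (-18418 - 1981)/(((-31 + √(M(-3) + 38))*43)) = 26948/(-20200) + (-18418 - 1981)/(((-31 + √(18/7 + 38))*43)) = 26948*(-1/20200) - 20399*1/(43*(-31 + √(284/7))) = -6737/5050 - 20399*1/(43*(-31 + 2*√497/7)) = -6737/5050 - 20399/(-1333 + 86*√497/7)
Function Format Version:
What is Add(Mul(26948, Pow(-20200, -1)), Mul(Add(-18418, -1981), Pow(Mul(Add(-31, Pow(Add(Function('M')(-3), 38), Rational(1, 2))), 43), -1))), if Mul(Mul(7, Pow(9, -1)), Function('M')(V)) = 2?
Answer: Add(Rational(20487765037, 1399097450), Mul(Rational(40798, 277049), Pow(497, Rational(1, 2)))) ≈ 17.926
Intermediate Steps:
Function('M')(V) = Rational(18, 7) (Function('M')(V) = Mul(Rational(9, 7), 2) = Rational(18, 7))
Add(Mul(26948, Pow(-20200, -1)), Mul(Add(-18418, -1981), Pow(Mul(Add(-31, Pow(Add(Function('M')(-3), 38), Rational(1, 2))), 43), -1))) = Add(Mul(26948, Pow(-20200, -1)), Mul(Add(-18418, -1981), Pow(Mul(Add(-31, Pow(Add(Rational(18, 7), 38), Rational(1, 2))), 43), -1))) = Add(Mul(26948, Rational(-1, 20200)), Mul(-20399, Pow(Mul(Add(-31, Pow(Rational(284, 7), Rational(1, 2))), 43), -1))) = Add(Rational(-6737, 5050), Mul(-20399, Pow(Mul(Add(-31, Mul(Rational(2, 7), Pow(497, Rational(1, 2)))), 43), -1))) = Add(Rational(-6737, 5050), Mul(-20399, Pow(Add(-1333, Mul(Rational(86, 7), Pow(497, Rational(1, 2)))), -1)))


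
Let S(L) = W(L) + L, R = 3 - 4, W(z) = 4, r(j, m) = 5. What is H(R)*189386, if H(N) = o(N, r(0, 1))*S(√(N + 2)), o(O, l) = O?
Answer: -946930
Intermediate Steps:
R = -1
S(L) = 4 + L
H(N) = N*(4 + √(2 + N)) (H(N) = N*(4 + √(N + 2)) = N*(4 + √(2 + N)))
H(R)*189386 = -(4 + √(2 - 1))*189386 = -(4 + √1)*189386 = -(4 + 1)*189386 = -1*5*189386 = -5*189386 = -946930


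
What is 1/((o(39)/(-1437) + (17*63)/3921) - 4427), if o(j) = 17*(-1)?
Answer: -1878159/8314074665 ≈ -0.00022590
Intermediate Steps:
o(j) = -17
1/((o(39)/(-1437) + (17*63)/3921) - 4427) = 1/((-17/(-1437) + (17*63)/3921) - 4427) = 1/((-17*(-1/1437) + 1071*(1/3921)) - 4427) = 1/((17/1437 + 357/1307) - 4427) = 1/(535228/1878159 - 4427) = 1/(-8314074665/1878159) = -1878159/8314074665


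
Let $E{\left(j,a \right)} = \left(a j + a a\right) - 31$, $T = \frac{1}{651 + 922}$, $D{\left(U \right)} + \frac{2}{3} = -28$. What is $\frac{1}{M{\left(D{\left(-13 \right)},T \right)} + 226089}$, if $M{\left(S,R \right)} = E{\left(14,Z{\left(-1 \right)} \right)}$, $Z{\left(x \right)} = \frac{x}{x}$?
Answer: $\frac{1}{226073} \approx 4.4234 \cdot 10^{-6}$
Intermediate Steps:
$D{\left(U \right)} = - \frac{86}{3}$ ($D{\left(U \right)} = - \frac{2}{3} - 28 = - \frac{86}{3}$)
$T = \frac{1}{1573} \approx 0.00063573$
$Z{\left(x \right)} = 1$
$E{\left(j,a \right)} = -31 + a^{2} + a j$ ($E{\left(j,a \right)} = \left(a j + a^{2}\right) - 31 = \left(a^{2} + a j\right) - 31 = -31 + a^{2} + a j$)
$M{\left(S,R \right)} = -16$ ($M{\left(S,R \right)} = -31 + 1^{2} + 1 \cdot 14 = -31 + 1 + 14 = -16$)
$\frac{1}{M{\left(D{\left(-13 \right)},T \right)} + 226089} = \frac{1}{-16 + 226089} = \frac{1}{226073}$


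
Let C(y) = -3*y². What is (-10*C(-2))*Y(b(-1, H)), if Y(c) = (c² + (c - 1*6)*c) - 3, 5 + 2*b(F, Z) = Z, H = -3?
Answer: 6360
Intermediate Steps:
b(F, Z) = -5/2 + Z/2
Y(c) = -3 + c² + c*(-6 + c) (Y(c) = (c² + (c - 6)*c) - 3 = (c² + (-6 + c)*c) - 3 = (c² + c*(-6 + c)) - 3 = -3 + c² + c*(-6 + c))
(-10*C(-2))*Y(b(-1, H)) = (-(-30)*(-2)²)*(-3 - 6*(-5/2 + (½)*(-3)) + 2*(-5/2 + (½)*(-3))²) = (-(-30)*4)*(-3 - 6*(-5/2 - 3/2) + 2*(-5/2 - 3/2)²) = (-10*(-12))*(-3 - 6*(-4) + 2*(-4)²) = 120*(-3 + 24 + 2*16) = 120*(-3 + 24 + 32) = 120*53 = 6360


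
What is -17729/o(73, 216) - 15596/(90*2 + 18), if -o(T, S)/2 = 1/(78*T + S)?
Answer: 5186522507/99 ≈ 5.2389e+7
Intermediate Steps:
o(T, S) = -2/(S + 78*T) (o(T, S) = -2/(78*T + S) = -2/(S + 78*T))
-17729/o(73, 216) - 15596/(90*2 + 18) = -17729/((-2/(216 + 78*73))) - 15596/(90*2 + 18) = -17729/((-2/(216 + 5694))) - 15596/(180 + 18) = -17729/((-2/5910)) - 15596/198 = -17729/((-2*1/5910)) - 15596*1/198 = -17729/(-1/2955) - 7798/99 = -17729*(-2955) - 7798/99 = 52389195 - 7798/99 = 5186522507/99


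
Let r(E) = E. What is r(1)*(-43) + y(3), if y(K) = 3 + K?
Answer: -37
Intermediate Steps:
r(1)*(-43) + y(3) = 1*(-43) + (3 + 3) = -43 + 6 = -37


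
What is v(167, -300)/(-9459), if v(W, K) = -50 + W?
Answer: -13/1051 ≈ -0.012369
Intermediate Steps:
v(167, -300)/(-9459) = (-50 + 167)/(-9459) = 117*(-1/9459) = -13/1051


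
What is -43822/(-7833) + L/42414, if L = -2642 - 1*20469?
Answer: 186404205/36914318 ≈ 5.0496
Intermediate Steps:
L = -23111 (L = -2642 - 20469 = -23111)
-43822/(-7833) + L/42414 = -43822/(-7833) - 23111/42414 = -43822*(-1/7833) - 23111*1/42414 = 43822/7833 - 23111/42414 = 186404205/36914318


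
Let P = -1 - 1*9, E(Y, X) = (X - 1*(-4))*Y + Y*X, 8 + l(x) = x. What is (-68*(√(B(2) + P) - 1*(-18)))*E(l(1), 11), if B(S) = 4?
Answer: 222768 + 12376*I*√6 ≈ 2.2277e+5 + 30315.0*I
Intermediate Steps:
l(x) = -8 + x
E(Y, X) = X*Y + Y*(4 + X) (E(Y, X) = (X + 4)*Y + X*Y = (4 + X)*Y + X*Y = Y*(4 + X) + X*Y = X*Y + Y*(4 + X))
P = -10 (P = -1 - 9 = -10)
(-68*(√(B(2) + P) - 1*(-18)))*E(l(1), 11) = (-68*(√(4 - 10) - 1*(-18)))*(2*(-8 + 1)*(2 + 11)) = (-68*(√(-6) + 18))*(2*(-7)*13) = -68*(I*√6 + 18)*(-182) = -68*(18 + I*√6)*(-182) = (-1224 - 68*I*√6)*(-182) = 222768 + 12376*I*√6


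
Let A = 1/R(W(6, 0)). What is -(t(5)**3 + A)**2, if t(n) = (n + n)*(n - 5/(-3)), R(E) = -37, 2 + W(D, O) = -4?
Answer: -87615984016000729/998001 ≈ -8.7792e+10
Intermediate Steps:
W(D, O) = -6 (W(D, O) = -2 - 4 = -6)
t(n) = 2*n*(5/3 + n) (t(n) = (2*n)*(n - 5*(-1/3)) = (2*n)*(n + 5/3) = (2*n)*(5/3 + n) = 2*n*(5/3 + n))
A = -1/37 (A = 1/(-37) = -1/37 ≈ -0.027027)
-(t(5)**3 + A)**2 = -(((2/3)*5*(5 + 3*5))**3 - 1/37)**2 = -(((2/3)*5*(5 + 15))**3 - 1/37)**2 = -(((2/3)*5*20)**3 - 1/37)**2 = -((200/3)**3 - 1/37)**2 = -(8000000/27 - 1/37)**2 = -(295999973/999)**2 = -1*87615984016000729/998001 = -87615984016000729/998001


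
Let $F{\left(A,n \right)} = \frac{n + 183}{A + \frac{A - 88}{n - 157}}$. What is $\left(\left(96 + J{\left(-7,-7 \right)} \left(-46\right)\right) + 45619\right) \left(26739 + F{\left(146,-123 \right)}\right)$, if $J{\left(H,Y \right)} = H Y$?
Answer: $\frac{23720063264469}{20411} \approx 1.1621 \cdot 10^{9}$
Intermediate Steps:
$F{\left(A,n \right)} = \frac{183 + n}{A + \frac{-88 + A}{-157 + n}}$
$\left(\left(96 + J{\left(-7,-7 \right)} \left(-46\right)\right) + 45619\right) \left(26739 + F{\left(146,-123 \right)}\right) = \left(\left(96 + \left(-7\right) \left(-7\right) \left(-46\right)\right) + 45619\right) \left(26739 + \frac{28731 - \left(-123\right)^{2} - -3198}{88 + 156 \cdot 146 - 146 \left(-123\right)}\right) = \left(\left(96 + 49 \left(-46\right)\right) + 45619\right) \left(26739 + \frac{28731 - 15129 + 3198}{88 + 22776 + 17958}\right) = \left(\left(96 - 2254\right) + 45619\right) \left(26739 + \frac{28731 - 15129 + 3198}{40822}\right) = \left(-2158 + 45619\right) \left(26739 + \frac{1}{40822} \cdot 16800\right) = 43461 \left(26739 + \frac{8400}{20411}\right) = 43461 \cdot \frac{545778129}{20411} = \frac{23720063264469}{20411}$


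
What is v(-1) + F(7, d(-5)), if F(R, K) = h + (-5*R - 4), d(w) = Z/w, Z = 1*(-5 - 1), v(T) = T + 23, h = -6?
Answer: -23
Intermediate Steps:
v(T) = 23 + T
Z = -6 (Z = 1*(-6) = -6)
d(w) = -6/w
F(R, K) = -10 - 5*R (F(R, K) = -6 + (-5*R - 4) = -6 + (-4 - 5*R) = -10 - 5*R)
v(-1) + F(7, d(-5)) = (23 - 1) + (-10 - 5*7) = 22 + (-10 - 35) = 22 - 45 = -23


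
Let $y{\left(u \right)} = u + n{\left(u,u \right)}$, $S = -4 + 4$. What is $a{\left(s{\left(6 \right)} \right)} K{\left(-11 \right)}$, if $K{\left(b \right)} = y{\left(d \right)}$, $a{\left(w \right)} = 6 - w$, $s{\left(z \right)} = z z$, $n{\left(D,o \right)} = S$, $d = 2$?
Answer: $-60$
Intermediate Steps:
$S = 0$
$n{\left(D,o \right)} = 0$
$s{\left(z \right)} = z^{2}$
$y{\left(u \right)} = u$ ($y{\left(u \right)} = u + 0 = u$)
$K{\left(b \right)} = 2$
$a{\left(s{\left(6 \right)} \right)} K{\left(-11 \right)} = \left(6 - 6^{2}\right) 2 = \left(6 - 36\right) 2 = \left(-30\right) 2 = -60$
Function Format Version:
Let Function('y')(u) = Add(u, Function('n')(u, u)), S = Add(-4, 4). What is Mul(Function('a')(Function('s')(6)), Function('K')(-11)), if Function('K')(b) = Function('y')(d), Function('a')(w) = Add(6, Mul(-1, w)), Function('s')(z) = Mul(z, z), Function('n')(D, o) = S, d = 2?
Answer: -60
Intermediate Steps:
S = 0
Function('n')(D, o) = 0
Function('s')(z) = Pow(z, 2)
Function('y')(u) = u (Function('y')(u) = Add(u, 0) = u)
Function('K')(b) = 2
Mul(Function('a')(Function('s')(6)), Function('K')(-11)) = Mul(Add(6, Mul(-1, Pow(6, 2))), 2) = Mul(Add(6, Mul(-1, 36)), 2) = Mul(Add(6, -36), 2) = Mul(-30, 2) = -60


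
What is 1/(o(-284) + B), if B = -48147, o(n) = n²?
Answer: 1/32509 ≈ 3.0761e-5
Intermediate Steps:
1/(o(-284) + B) = 1/((-284)² - 48147) = 1/(80656 - 48147) = 1/32509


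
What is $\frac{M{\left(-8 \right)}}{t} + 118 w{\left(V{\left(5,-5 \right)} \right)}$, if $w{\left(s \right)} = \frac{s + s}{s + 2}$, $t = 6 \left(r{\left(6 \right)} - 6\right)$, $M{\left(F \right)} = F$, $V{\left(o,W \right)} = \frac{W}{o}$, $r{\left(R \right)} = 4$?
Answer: $- \frac{706}{3} \approx -235.33$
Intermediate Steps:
$t = -12$ ($t = 6 \left(4 - 6\right) = 6 \left(-2\right) = -12$)
$w{\left(s \right)} = \frac{2 s}{2 + s}$
$\frac{M{\left(-8 \right)}}{t} + 118 w{\left(V{\left(5,-5 \right)} \right)} = - \frac{8}{-12} + 118 \frac{2 \left(- \frac{5}{5}\right)}{2 - \frac{5}{5}} = \left(-8\right) \left(- \frac{1}{12}\right) + 118 \frac{2 \left(\left(-5\right) \frac{1}{5}\right)}{2 - 1} = \frac{2}{3} + 118 \cdot 2 \left(-1\right) \frac{1}{2 - 1} = \frac{2}{3} + 118 \cdot 2 \left(-1\right) 1^{-1} = \frac{2}{3} + 118 \cdot 2 \left(-1\right) 1 = \frac{2}{3} + 118 \left(-2\right) = \frac{2}{3} - 236 = - \frac{706}{3}$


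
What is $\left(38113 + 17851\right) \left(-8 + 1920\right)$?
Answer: $107003168$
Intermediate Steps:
$\left(38113 + 17851\right) \left(-8 + 1920\right) = 55964 \cdot 1912 = 107003168$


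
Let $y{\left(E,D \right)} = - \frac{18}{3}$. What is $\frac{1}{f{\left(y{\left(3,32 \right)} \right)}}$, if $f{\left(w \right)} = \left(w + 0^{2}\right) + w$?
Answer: $- \frac{1}{12} \approx -0.083333$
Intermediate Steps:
$y{\left(E,D \right)} = -6$ ($y{\left(E,D \right)} = \left(-18\right) \frac{1}{3} = -6$)
$f{\left(w \right)} = 2 w$ ($f{\left(w \right)} = \left(w + 0\right) + w = w + w = 2 w$)
$\frac{1}{f{\left(y{\left(3,32 \right)} \right)}} = \frac{1}{2 \left(-6\right)} = \frac{1}{-12} = - \frac{1}{12}$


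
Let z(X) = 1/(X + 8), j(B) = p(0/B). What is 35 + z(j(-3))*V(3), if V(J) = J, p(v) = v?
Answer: 283/8 ≈ 35.375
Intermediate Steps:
j(B) = 0 (j(B) = 0/B = 0)
z(X) = 1/(8 + X)
35 + z(j(-3))*V(3) = 35 + 3/(8 + 0) = 35 + 3/8 = 283/8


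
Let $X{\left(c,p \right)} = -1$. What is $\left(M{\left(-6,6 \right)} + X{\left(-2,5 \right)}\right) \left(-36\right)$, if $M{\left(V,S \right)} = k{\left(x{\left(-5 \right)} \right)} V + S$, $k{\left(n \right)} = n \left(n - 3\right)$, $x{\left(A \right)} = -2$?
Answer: $1980$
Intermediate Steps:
$k{\left(n \right)} = n \left(-3 + n\right)$
$M{\left(V,S \right)} = S + 10 V$ ($M{\left(V,S \right)} = - 2 \left(-3 - 2\right) V + S = \left(-2\right) \left(-5\right) V + S = 10 V + S = S + 10 V$)
$\left(M{\left(-6,6 \right)} + X{\left(-2,5 \right)}\right) \left(-36\right) = \left(\left(6 + 10 \left(-6\right)\right) - 1\right) \left(-36\right) = \left(\left(6 - 60\right) - 1\right) \left(-36\right) = \left(-54 - 1\right) \left(-36\right) = \left(-55\right) \left(-36\right) = 1980$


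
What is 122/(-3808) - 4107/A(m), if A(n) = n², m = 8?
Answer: -488977/7616 ≈ -64.204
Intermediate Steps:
122/(-3808) - 4107/A(m) = 122/(-3808) - 4107/(8²) = 122*(-1/3808) - 4107/64 = -61/1904 - 4107*1/64 = -61/1904 - 4107/64 = -488977/7616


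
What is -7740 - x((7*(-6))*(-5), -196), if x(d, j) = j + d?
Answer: -7754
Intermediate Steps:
x(d, j) = d + j
-7740 - x((7*(-6))*(-5), -196) = -7740 - ((7*(-6))*(-5) - 196) = -7740 - (-42*(-5) - 196) = -7740 - (210 - 196) = -7740 - 1*14 = -7740 - 14 = -7754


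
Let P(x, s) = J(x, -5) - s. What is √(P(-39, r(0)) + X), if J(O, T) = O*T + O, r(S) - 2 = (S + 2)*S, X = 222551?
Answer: 21*√505 ≈ 471.92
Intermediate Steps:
r(S) = 2 + S*(2 + S) (r(S) = 2 + (S + 2)*S = 2 + (2 + S)*S = 2 + S*(2 + S))
J(O, T) = O + O*T
P(x, s) = -s - 4*x (P(x, s) = x*(1 - 5) - s = x*(-4) - s = -4*x - s = -s - 4*x)
√(P(-39, r(0)) + X) = √((-(2 + 0² + 2*0) - 4*(-39)) + 222551) = √((-(2 + 0 + 0) + 156) + 222551) = √((-1*2 + 156) + 222551) = √((-2 + 156) + 222551) = √(154 + 222551) = √222705 = 21*√505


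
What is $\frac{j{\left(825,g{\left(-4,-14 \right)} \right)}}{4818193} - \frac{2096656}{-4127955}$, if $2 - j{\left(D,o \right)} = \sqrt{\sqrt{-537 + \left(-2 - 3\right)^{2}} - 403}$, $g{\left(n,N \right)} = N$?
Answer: $\frac{10102101518518}{19889283885315} - \frac{\sqrt{-403 + 16 i \sqrt{2}}}{4818193} \approx 0.50792 - 4.1681 \cdot 10^{-6} i$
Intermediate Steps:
$j{\left(D,o \right)} = 2 - \sqrt{-403 + 16 i \sqrt{2}}$ ($j{\left(D,o \right)} = 2 - \sqrt{\sqrt{-537 + \left(-2 - 3\right)^{2}} - 403} = 2 - \sqrt{\sqrt{-537 + \left(-5\right)^{2}} - 403} = 2 - \sqrt{\sqrt{-537 + 25} - 403} = 2 - \sqrt{\sqrt{-512} - 403} = 2 - \sqrt{16 i \sqrt{2} - 403} = 2 - \sqrt{-403 + 16 i \sqrt{2}}$)
$\frac{j{\left(825,g{\left(-4,-14 \right)} \right)}}{4818193} - \frac{2096656}{-4127955} = \frac{2 - \sqrt{-403 + 16 i \sqrt{2}}}{4818193} - \frac{2096656}{-4127955} = \left(2 - \sqrt{-403 + 16 i \sqrt{2}}\right) \frac{1}{4818193} - - \frac{2096656}{4127955} = \left(\frac{2}{4818193} - \frac{\sqrt{-403 + 16 i \sqrt{2}}}{4818193}\right) + \frac{2096656}{4127955} = \frac{10102101518518}{19889283885315} - \frac{\sqrt{-403 + 16 i \sqrt{2}}}{4818193}$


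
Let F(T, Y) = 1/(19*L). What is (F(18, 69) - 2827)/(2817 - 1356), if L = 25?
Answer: -447608/231325 ≈ -1.9350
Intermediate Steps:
F(T, Y) = 1/475 (F(T, Y) = 1/(19*25) = (1/19)*(1/25) = 1/475)
(F(18, 69) - 2827)/(2817 - 1356) = (1/475 - 2827)/(2817 - 1356) = -1342824/475/1461 = -1342824/475*1/1461 = -447608/231325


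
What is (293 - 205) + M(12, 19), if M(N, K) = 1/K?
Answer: 1673/19 ≈ 88.053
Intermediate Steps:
(293 - 205) + M(12, 19) = (293 - 205) + 1/19 = 88 + 1/19 = 1673/19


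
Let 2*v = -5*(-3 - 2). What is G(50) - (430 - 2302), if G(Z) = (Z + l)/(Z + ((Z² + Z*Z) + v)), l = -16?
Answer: 18954068/10125 ≈ 1872.0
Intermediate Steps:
v = 25/2 (v = (-5*(-3 - 2))/2 = (-5*(-5))/2 = (½)*25 = 25/2 ≈ 12.500)
G(Z) = (-16 + Z)/(25/2 + Z + 2*Z²) (G(Z) = (Z - 16)/(Z + ((Z² + Z*Z) + 25/2)) = (-16 + Z)/(Z + ((Z² + Z²) + 25/2)) = (-16 + Z)/(Z + (2*Z² + 25/2)) = (-16 + Z)/(Z + (25/2 + 2*Z²)) = (-16 + Z)/(25/2 + Z + 2*Z²))
G(50) - (430 - 2302) = 2*(-16 + 50)/(25 + 2*50 + 4*50²) - (430 - 2302) = 2*34/(25 + 100 + 4*2500) - 1*(-1872) = 2*34/(25 + 100 + 10000) + 1872 = 2*34/10125 + 1872 = 2*(1/10125)*34 + 1872 = 68/10125 + 1872 = 18954068/10125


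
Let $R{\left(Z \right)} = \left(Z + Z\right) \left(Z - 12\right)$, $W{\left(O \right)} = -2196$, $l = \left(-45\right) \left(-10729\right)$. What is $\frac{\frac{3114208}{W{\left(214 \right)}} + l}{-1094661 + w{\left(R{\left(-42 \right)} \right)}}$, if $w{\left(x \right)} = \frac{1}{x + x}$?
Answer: $- \frac{266395644144}{605776640051} \approx -0.43976$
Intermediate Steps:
$l = 482805$
$R{\left(Z \right)} = 2 Z \left(-12 + Z\right)$
$w{\left(x \right)} = \frac{1}{2 x}$
$\frac{\frac{3114208}{W{\left(214 \right)}} + l}{-1094661 + w{\left(R{\left(-42 \right)} \right)}} = \frac{\frac{3114208}{-2196} + 482805}{-1094661 + \frac{1}{2 \cdot 2 \left(-42\right) \left(-12 - 42\right)}} = \frac{3114208 \left(- \frac{1}{2196}\right) + 482805}{-1094661 + \frac{1}{2 \cdot 2 \left(-42\right) \left(-54\right)}} = \frac{- \frac{778552}{549} + 482805}{-1094661 + \frac{1}{2 \cdot 4536}} = \frac{264281393}{549 \left(-1094661 + \frac{1}{2} \cdot \frac{1}{4536}\right)} = \frac{264281393}{549 \left(-1094661 + \frac{1}{9072}\right)} = \frac{264281393}{549 \left(- \frac{9930764591}{9072}\right)} = \frac{264281393}{549} \left(- \frac{9072}{9930764591}\right) = - \frac{266395644144}{605776640051}$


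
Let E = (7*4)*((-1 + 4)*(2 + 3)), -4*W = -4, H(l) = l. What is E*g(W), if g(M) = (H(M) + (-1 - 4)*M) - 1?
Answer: -2100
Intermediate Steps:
W = 1 (W = -¼*(-4) = 1)
g(M) = -1 - 4*M (g(M) = (M + (-1 - 4)*M) - 1 = (M - 5*M) - 1 = -4*M - 1 = -1 - 4*M)
E = 420 (E = 28*(3*5) = 28*15 = 420)
E*g(W) = 420*(-1 - 4*1) = 420*(-1 - 4) = 420*(-5) = -2100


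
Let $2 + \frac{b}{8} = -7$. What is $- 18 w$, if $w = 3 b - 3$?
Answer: $3942$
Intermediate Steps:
$b = -72$ ($b = -16 + 8 \left(-7\right) = -16 - 56 = -72$)
$w = -219$ ($w = 3 \left(-72\right) - 3 = -216 - 3 = -219$)
$- 18 w = \left(-18\right) \left(-219\right) = 3942$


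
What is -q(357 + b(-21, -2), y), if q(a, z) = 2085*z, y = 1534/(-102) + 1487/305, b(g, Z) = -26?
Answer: 21975622/1037 ≈ 21192.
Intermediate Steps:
y = -158098/15555 (y = 1534*(-1/102) + 1487*(1/305) = -767/51 + 1487/305 = -158098/15555 ≈ -10.164)
-q(357 + b(-21, -2), y) = -2085*(-158098)/15555 = -1*(-21975622/1037) = 21975622/1037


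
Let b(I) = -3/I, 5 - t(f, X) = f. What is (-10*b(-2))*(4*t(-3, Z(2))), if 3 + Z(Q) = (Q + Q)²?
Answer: -480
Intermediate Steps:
Z(Q) = -3 + 4*Q² (Z(Q) = -3 + (Q + Q)² = -3 + (2*Q)² = -3 + 4*Q²)
t(f, X) = 5 - f
(-10*b(-2))*(4*t(-3, Z(2))) = (-(-30)/(-2))*(4*(5 - 1*(-3))) = (-(-30)*(-1)/2)*(4*(5 + 3)) = (-10*3/2)*(4*8) = -15*32 = -480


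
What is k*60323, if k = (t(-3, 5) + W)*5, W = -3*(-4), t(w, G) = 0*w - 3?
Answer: 2714535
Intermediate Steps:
t(w, G) = -3 (t(w, G) = 0 - 3 = -3)
W = 12
k = 45 (k = (-3 + 12)*5 = 9*5 = 45)
k*60323 = 45*60323 = 2714535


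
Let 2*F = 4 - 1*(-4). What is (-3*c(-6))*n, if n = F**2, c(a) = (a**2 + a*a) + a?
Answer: -3168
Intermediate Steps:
F = 4 (F = (4 - 1*(-4))/2 = (4 + 4)/2 = (1/2)*8 = 4)
c(a) = a + 2*a**2 (c(a) = (a**2 + a**2) + a = 2*a**2 + a = a + 2*a**2)
n = 16 (n = 4**2 = 16)
(-3*c(-6))*n = -(-18)*(1 + 2*(-6))*16 = -(-18)*(1 - 12)*16 = -(-18)*(-11)*16 = -3*66*16 = -198*16 = -3168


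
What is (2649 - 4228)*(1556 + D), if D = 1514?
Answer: -4847530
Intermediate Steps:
(2649 - 4228)*(1556 + D) = (2649 - 4228)*(1556 + 1514) = -1579*3070 = -4847530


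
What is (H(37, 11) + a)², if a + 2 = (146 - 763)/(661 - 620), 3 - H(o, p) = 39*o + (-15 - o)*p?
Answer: 1316746369/1681 ≈ 7.8331e+5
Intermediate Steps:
H(o, p) = 3 - 39*o - p*(-15 - o) (H(o, p) = 3 - (39*o + (-15 - o)*p) = 3 - (39*o + p*(-15 - o)) = 3 + (-39*o - p*(-15 - o)) = 3 - 39*o - p*(-15 - o))
a = -699/41 (a = -2 + (146 - 763)/(661 - 620) = -2 - 617/41 = -699/41 ≈ -17.049)
(H(37, 11) + a)² = ((3 - 39*37 + 15*11 + 37*11) - 699/41)² = ((3 - 1443 + 165 + 407) - 699/41)² = (-868 - 699/41)² = (-36287/41)² = 1316746369/1681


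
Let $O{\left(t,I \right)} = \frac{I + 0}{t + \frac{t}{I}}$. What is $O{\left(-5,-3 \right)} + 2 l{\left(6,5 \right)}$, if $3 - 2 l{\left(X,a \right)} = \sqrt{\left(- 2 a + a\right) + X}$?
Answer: $\frac{29}{10} \approx 2.9$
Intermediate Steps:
$l{\left(X,a \right)} = \frac{3}{2} - \frac{\sqrt{X - a}}{2}$ ($l{\left(X,a \right)} = \frac{3}{2} - \frac{\sqrt{\left(- 2 a + a\right) + X}}{2} = \frac{3}{2} - \frac{\sqrt{- a + X}}{2} = \frac{3}{2} - \frac{\sqrt{X - a}}{2}$)
$O{\left(t,I \right)} = \frac{I}{t + \frac{t}{I}}$
$O{\left(-5,-3 \right)} + 2 l{\left(6,5 \right)} = \frac{\left(-3\right)^{2}}{\left(-5\right) \left(1 - 3\right)} + 2 \left(\frac{3}{2} - \frac{\sqrt{6 - 5}}{2}\right) = 9 \left(- \frac{1}{5}\right) \frac{1}{-2} + 2 \left(\frac{3}{2} - \frac{\sqrt{6 - 5}}{2}\right) = 9 \left(- \frac{1}{5}\right) \left(- \frac{1}{2}\right) + 2 \left(\frac{3}{2} - \frac{\sqrt{1}}{2}\right) = \frac{9}{10} + 2 \left(\frac{3}{2} - \frac{1}{2}\right) = \frac{9}{10} + 2 \cdot 1 = \frac{9}{10} + 2 = \frac{29}{10}$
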